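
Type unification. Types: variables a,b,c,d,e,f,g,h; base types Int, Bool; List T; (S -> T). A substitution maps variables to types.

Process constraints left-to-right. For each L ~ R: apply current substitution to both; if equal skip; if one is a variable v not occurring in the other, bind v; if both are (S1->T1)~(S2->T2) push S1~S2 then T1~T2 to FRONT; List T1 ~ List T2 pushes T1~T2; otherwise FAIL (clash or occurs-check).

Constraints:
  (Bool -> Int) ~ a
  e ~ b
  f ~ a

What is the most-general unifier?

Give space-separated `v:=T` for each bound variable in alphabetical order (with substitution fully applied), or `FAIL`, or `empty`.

Answer: a:=(Bool -> Int) e:=b f:=(Bool -> Int)

Derivation:
step 1: unify (Bool -> Int) ~ a  [subst: {-} | 2 pending]
  bind a := (Bool -> Int)
step 2: unify e ~ b  [subst: {a:=(Bool -> Int)} | 1 pending]
  bind e := b
step 3: unify f ~ (Bool -> Int)  [subst: {a:=(Bool -> Int), e:=b} | 0 pending]
  bind f := (Bool -> Int)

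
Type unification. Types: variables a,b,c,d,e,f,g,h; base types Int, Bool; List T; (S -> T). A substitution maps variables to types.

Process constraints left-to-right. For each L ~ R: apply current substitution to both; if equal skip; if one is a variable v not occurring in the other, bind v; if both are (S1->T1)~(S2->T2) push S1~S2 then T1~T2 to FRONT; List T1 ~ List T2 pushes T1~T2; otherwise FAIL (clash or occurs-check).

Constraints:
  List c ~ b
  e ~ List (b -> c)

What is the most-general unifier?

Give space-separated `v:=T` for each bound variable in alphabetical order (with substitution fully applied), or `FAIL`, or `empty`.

Answer: b:=List c e:=List (List c -> c)

Derivation:
step 1: unify List c ~ b  [subst: {-} | 1 pending]
  bind b := List c
step 2: unify e ~ List (List c -> c)  [subst: {b:=List c} | 0 pending]
  bind e := List (List c -> c)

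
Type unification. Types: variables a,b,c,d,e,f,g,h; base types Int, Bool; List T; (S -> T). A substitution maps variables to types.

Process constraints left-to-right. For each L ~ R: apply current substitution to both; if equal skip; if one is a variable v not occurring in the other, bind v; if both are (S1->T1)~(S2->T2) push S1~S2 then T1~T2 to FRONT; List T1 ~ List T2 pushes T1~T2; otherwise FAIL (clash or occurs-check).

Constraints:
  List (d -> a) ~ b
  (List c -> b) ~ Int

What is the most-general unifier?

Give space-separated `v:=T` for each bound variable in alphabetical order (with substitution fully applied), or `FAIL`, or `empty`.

step 1: unify List (d -> a) ~ b  [subst: {-} | 1 pending]
  bind b := List (d -> a)
step 2: unify (List c -> List (d -> a)) ~ Int  [subst: {b:=List (d -> a)} | 0 pending]
  clash: (List c -> List (d -> a)) vs Int

Answer: FAIL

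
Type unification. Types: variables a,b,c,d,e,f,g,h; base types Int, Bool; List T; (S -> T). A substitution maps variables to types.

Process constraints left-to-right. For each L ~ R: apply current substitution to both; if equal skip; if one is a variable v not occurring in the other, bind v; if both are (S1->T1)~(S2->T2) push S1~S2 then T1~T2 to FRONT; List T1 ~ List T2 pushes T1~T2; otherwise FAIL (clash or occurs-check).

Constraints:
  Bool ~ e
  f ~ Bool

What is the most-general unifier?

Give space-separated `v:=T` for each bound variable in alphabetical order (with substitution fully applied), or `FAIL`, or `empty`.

Answer: e:=Bool f:=Bool

Derivation:
step 1: unify Bool ~ e  [subst: {-} | 1 pending]
  bind e := Bool
step 2: unify f ~ Bool  [subst: {e:=Bool} | 0 pending]
  bind f := Bool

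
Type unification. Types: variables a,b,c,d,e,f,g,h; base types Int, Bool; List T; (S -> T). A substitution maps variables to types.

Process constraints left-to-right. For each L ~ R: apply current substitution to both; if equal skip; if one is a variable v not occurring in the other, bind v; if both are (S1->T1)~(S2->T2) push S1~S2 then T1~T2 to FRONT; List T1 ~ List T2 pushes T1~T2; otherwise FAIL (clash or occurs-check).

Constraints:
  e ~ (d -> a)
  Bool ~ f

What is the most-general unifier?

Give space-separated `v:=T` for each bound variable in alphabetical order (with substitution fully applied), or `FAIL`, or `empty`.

Answer: e:=(d -> a) f:=Bool

Derivation:
step 1: unify e ~ (d -> a)  [subst: {-} | 1 pending]
  bind e := (d -> a)
step 2: unify Bool ~ f  [subst: {e:=(d -> a)} | 0 pending]
  bind f := Bool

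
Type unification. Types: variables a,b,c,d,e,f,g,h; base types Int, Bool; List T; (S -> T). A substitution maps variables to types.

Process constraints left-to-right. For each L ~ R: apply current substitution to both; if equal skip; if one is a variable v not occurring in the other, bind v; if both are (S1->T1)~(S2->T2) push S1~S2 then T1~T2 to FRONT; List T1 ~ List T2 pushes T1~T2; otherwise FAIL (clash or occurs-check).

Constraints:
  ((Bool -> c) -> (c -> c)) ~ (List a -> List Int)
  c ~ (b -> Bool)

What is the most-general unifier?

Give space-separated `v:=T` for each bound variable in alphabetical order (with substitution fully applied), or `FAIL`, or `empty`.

step 1: unify ((Bool -> c) -> (c -> c)) ~ (List a -> List Int)  [subst: {-} | 1 pending]
  -> decompose arrow: push (Bool -> c)~List a, (c -> c)~List Int
step 2: unify (Bool -> c) ~ List a  [subst: {-} | 2 pending]
  clash: (Bool -> c) vs List a

Answer: FAIL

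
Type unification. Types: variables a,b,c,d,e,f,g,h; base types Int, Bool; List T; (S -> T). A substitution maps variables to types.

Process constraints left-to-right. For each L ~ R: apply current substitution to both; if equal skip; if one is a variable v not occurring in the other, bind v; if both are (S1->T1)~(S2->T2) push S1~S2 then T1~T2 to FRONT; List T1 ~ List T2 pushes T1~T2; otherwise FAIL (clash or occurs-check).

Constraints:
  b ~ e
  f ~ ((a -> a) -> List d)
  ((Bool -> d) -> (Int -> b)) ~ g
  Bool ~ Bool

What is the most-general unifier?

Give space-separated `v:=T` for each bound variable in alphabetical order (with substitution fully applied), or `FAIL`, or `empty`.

Answer: b:=e f:=((a -> a) -> List d) g:=((Bool -> d) -> (Int -> e))

Derivation:
step 1: unify b ~ e  [subst: {-} | 3 pending]
  bind b := e
step 2: unify f ~ ((a -> a) -> List d)  [subst: {b:=e} | 2 pending]
  bind f := ((a -> a) -> List d)
step 3: unify ((Bool -> d) -> (Int -> e)) ~ g  [subst: {b:=e, f:=((a -> a) -> List d)} | 1 pending]
  bind g := ((Bool -> d) -> (Int -> e))
step 4: unify Bool ~ Bool  [subst: {b:=e, f:=((a -> a) -> List d), g:=((Bool -> d) -> (Int -> e))} | 0 pending]
  -> identical, skip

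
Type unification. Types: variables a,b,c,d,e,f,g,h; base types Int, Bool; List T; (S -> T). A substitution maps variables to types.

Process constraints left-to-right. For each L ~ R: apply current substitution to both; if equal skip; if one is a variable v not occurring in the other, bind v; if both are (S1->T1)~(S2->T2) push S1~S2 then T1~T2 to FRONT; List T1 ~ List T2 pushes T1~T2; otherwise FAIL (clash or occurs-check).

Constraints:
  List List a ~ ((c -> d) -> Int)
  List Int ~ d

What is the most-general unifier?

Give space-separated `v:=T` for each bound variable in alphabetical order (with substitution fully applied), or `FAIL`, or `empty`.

Answer: FAIL

Derivation:
step 1: unify List List a ~ ((c -> d) -> Int)  [subst: {-} | 1 pending]
  clash: List List a vs ((c -> d) -> Int)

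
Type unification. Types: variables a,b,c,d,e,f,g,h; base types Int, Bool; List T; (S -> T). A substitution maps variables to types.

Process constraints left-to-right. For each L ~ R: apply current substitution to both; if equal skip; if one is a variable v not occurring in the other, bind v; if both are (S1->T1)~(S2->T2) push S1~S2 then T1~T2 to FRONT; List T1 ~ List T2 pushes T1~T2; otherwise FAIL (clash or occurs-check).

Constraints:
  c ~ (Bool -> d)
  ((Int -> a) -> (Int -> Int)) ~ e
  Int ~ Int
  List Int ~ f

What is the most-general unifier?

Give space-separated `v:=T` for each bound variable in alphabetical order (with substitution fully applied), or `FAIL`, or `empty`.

Answer: c:=(Bool -> d) e:=((Int -> a) -> (Int -> Int)) f:=List Int

Derivation:
step 1: unify c ~ (Bool -> d)  [subst: {-} | 3 pending]
  bind c := (Bool -> d)
step 2: unify ((Int -> a) -> (Int -> Int)) ~ e  [subst: {c:=(Bool -> d)} | 2 pending]
  bind e := ((Int -> a) -> (Int -> Int))
step 3: unify Int ~ Int  [subst: {c:=(Bool -> d), e:=((Int -> a) -> (Int -> Int))} | 1 pending]
  -> identical, skip
step 4: unify List Int ~ f  [subst: {c:=(Bool -> d), e:=((Int -> a) -> (Int -> Int))} | 0 pending]
  bind f := List Int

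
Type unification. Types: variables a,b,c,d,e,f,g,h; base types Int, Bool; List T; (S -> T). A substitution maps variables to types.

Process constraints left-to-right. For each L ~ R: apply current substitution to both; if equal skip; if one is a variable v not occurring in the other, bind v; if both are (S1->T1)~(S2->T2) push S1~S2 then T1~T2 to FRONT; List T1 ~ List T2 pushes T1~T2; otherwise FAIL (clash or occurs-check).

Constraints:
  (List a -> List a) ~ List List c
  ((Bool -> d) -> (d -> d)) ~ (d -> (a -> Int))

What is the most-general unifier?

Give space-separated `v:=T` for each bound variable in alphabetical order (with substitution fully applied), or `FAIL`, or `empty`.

Answer: FAIL

Derivation:
step 1: unify (List a -> List a) ~ List List c  [subst: {-} | 1 pending]
  clash: (List a -> List a) vs List List c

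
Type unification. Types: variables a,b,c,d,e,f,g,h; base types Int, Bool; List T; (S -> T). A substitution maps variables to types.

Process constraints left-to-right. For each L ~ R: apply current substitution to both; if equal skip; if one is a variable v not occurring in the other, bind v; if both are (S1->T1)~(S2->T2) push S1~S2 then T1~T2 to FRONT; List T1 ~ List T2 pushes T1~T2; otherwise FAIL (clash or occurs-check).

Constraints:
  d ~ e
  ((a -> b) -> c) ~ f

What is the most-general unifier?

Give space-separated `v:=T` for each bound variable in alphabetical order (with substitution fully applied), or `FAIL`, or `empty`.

step 1: unify d ~ e  [subst: {-} | 1 pending]
  bind d := e
step 2: unify ((a -> b) -> c) ~ f  [subst: {d:=e} | 0 pending]
  bind f := ((a -> b) -> c)

Answer: d:=e f:=((a -> b) -> c)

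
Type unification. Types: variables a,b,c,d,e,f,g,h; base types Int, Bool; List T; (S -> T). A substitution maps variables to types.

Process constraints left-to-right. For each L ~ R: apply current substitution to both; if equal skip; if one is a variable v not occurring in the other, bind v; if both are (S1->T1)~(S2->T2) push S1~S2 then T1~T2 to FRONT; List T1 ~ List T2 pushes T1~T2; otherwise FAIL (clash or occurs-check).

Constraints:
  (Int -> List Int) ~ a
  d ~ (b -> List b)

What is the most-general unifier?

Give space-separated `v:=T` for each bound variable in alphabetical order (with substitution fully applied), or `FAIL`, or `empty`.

step 1: unify (Int -> List Int) ~ a  [subst: {-} | 1 pending]
  bind a := (Int -> List Int)
step 2: unify d ~ (b -> List b)  [subst: {a:=(Int -> List Int)} | 0 pending]
  bind d := (b -> List b)

Answer: a:=(Int -> List Int) d:=(b -> List b)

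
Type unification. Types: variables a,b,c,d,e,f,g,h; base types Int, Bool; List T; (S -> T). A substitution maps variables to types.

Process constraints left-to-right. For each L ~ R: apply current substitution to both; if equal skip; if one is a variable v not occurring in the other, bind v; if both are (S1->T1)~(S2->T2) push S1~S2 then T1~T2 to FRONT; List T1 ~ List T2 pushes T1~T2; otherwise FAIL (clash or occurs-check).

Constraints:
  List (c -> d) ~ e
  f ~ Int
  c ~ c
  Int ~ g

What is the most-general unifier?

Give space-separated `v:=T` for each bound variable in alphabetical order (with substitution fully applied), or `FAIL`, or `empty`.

Answer: e:=List (c -> d) f:=Int g:=Int

Derivation:
step 1: unify List (c -> d) ~ e  [subst: {-} | 3 pending]
  bind e := List (c -> d)
step 2: unify f ~ Int  [subst: {e:=List (c -> d)} | 2 pending]
  bind f := Int
step 3: unify c ~ c  [subst: {e:=List (c -> d), f:=Int} | 1 pending]
  -> identical, skip
step 4: unify Int ~ g  [subst: {e:=List (c -> d), f:=Int} | 0 pending]
  bind g := Int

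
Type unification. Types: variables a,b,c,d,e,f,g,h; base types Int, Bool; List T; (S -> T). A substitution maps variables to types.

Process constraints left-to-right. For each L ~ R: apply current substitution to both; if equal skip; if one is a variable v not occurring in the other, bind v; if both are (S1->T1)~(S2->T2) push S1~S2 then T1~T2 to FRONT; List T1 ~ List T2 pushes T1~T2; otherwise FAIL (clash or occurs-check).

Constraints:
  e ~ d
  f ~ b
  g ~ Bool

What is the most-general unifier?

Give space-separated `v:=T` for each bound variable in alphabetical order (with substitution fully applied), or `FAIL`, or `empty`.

Answer: e:=d f:=b g:=Bool

Derivation:
step 1: unify e ~ d  [subst: {-} | 2 pending]
  bind e := d
step 2: unify f ~ b  [subst: {e:=d} | 1 pending]
  bind f := b
step 3: unify g ~ Bool  [subst: {e:=d, f:=b} | 0 pending]
  bind g := Bool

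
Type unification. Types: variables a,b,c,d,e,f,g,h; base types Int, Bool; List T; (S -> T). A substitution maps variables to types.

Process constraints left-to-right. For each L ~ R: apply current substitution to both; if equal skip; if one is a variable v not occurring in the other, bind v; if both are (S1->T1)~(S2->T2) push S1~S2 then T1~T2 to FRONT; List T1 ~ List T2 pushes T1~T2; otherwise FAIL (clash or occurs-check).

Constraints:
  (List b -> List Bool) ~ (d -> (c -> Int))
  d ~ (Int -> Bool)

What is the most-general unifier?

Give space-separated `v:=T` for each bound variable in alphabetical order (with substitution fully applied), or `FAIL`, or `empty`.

step 1: unify (List b -> List Bool) ~ (d -> (c -> Int))  [subst: {-} | 1 pending]
  -> decompose arrow: push List b~d, List Bool~(c -> Int)
step 2: unify List b ~ d  [subst: {-} | 2 pending]
  bind d := List b
step 3: unify List Bool ~ (c -> Int)  [subst: {d:=List b} | 1 pending]
  clash: List Bool vs (c -> Int)

Answer: FAIL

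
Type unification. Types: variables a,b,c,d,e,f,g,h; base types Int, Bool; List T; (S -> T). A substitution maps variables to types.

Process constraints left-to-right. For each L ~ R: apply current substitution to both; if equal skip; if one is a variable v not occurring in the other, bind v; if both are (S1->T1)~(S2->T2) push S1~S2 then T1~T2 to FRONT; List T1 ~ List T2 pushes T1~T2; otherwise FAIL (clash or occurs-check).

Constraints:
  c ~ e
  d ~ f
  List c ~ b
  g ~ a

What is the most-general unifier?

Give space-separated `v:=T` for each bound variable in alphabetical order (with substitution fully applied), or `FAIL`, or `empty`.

Answer: b:=List e c:=e d:=f g:=a

Derivation:
step 1: unify c ~ e  [subst: {-} | 3 pending]
  bind c := e
step 2: unify d ~ f  [subst: {c:=e} | 2 pending]
  bind d := f
step 3: unify List e ~ b  [subst: {c:=e, d:=f} | 1 pending]
  bind b := List e
step 4: unify g ~ a  [subst: {c:=e, d:=f, b:=List e} | 0 pending]
  bind g := a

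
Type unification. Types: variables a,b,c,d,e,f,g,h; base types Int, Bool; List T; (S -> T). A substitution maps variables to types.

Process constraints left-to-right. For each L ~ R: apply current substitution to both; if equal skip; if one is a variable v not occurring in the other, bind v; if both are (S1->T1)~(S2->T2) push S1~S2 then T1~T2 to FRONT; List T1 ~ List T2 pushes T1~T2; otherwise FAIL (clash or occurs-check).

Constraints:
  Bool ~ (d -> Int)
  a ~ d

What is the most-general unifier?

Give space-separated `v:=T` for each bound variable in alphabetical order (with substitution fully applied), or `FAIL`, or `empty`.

step 1: unify Bool ~ (d -> Int)  [subst: {-} | 1 pending]
  clash: Bool vs (d -> Int)

Answer: FAIL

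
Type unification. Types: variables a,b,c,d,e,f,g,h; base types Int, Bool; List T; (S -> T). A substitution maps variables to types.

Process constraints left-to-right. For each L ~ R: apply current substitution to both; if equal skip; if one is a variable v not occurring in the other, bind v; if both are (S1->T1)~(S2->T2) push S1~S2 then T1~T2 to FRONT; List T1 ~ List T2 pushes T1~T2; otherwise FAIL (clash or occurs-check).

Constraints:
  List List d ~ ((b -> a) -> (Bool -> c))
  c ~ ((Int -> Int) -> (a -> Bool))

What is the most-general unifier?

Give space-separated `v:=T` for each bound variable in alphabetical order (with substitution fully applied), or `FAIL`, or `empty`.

Answer: FAIL

Derivation:
step 1: unify List List d ~ ((b -> a) -> (Bool -> c))  [subst: {-} | 1 pending]
  clash: List List d vs ((b -> a) -> (Bool -> c))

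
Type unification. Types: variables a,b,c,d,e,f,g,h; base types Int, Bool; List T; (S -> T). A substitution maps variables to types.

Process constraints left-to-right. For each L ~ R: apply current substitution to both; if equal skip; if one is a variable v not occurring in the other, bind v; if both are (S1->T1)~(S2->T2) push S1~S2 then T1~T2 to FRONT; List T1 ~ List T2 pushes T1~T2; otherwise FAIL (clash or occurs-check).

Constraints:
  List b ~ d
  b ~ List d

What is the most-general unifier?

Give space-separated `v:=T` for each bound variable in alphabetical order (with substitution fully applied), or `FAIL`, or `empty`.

Answer: FAIL

Derivation:
step 1: unify List b ~ d  [subst: {-} | 1 pending]
  bind d := List b
step 2: unify b ~ List List b  [subst: {d:=List b} | 0 pending]
  occurs-check fail: b in List List b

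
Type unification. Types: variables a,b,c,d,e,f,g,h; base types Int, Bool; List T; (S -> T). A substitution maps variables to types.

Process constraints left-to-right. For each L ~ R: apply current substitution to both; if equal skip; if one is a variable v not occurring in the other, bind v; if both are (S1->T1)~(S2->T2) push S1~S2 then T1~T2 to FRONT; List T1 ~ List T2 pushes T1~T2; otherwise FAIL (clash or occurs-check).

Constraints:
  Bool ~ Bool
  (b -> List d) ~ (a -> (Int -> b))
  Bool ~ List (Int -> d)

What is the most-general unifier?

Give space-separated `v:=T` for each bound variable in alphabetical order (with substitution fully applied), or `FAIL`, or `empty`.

Answer: FAIL

Derivation:
step 1: unify Bool ~ Bool  [subst: {-} | 2 pending]
  -> identical, skip
step 2: unify (b -> List d) ~ (a -> (Int -> b))  [subst: {-} | 1 pending]
  -> decompose arrow: push b~a, List d~(Int -> b)
step 3: unify b ~ a  [subst: {-} | 2 pending]
  bind b := a
step 4: unify List d ~ (Int -> a)  [subst: {b:=a} | 1 pending]
  clash: List d vs (Int -> a)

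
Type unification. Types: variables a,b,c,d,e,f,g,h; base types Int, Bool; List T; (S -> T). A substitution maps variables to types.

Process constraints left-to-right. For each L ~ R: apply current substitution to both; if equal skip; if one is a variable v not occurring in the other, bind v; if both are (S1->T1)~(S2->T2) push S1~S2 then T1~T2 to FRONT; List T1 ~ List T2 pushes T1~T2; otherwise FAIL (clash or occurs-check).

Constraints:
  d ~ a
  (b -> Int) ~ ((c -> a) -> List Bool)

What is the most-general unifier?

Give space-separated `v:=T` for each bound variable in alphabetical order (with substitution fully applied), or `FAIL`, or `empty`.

Answer: FAIL

Derivation:
step 1: unify d ~ a  [subst: {-} | 1 pending]
  bind d := a
step 2: unify (b -> Int) ~ ((c -> a) -> List Bool)  [subst: {d:=a} | 0 pending]
  -> decompose arrow: push b~(c -> a), Int~List Bool
step 3: unify b ~ (c -> a)  [subst: {d:=a} | 1 pending]
  bind b := (c -> a)
step 4: unify Int ~ List Bool  [subst: {d:=a, b:=(c -> a)} | 0 pending]
  clash: Int vs List Bool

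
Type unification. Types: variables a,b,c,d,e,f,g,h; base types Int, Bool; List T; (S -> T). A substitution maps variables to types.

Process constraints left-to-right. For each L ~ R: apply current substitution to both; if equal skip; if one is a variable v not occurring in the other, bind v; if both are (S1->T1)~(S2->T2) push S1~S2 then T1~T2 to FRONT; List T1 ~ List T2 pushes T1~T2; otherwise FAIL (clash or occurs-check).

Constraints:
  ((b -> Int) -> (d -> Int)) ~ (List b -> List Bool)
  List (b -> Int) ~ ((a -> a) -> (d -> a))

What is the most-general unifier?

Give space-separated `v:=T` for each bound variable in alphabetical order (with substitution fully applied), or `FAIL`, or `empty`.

step 1: unify ((b -> Int) -> (d -> Int)) ~ (List b -> List Bool)  [subst: {-} | 1 pending]
  -> decompose arrow: push (b -> Int)~List b, (d -> Int)~List Bool
step 2: unify (b -> Int) ~ List b  [subst: {-} | 2 pending]
  clash: (b -> Int) vs List b

Answer: FAIL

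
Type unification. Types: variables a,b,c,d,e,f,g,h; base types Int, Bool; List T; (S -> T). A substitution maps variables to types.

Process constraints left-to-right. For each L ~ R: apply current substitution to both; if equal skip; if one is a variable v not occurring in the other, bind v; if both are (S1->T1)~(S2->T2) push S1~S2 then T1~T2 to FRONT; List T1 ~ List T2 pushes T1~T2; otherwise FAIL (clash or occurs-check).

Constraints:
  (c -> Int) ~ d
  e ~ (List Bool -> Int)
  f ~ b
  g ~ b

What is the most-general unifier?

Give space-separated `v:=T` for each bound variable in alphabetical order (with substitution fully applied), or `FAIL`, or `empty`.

step 1: unify (c -> Int) ~ d  [subst: {-} | 3 pending]
  bind d := (c -> Int)
step 2: unify e ~ (List Bool -> Int)  [subst: {d:=(c -> Int)} | 2 pending]
  bind e := (List Bool -> Int)
step 3: unify f ~ b  [subst: {d:=(c -> Int), e:=(List Bool -> Int)} | 1 pending]
  bind f := b
step 4: unify g ~ b  [subst: {d:=(c -> Int), e:=(List Bool -> Int), f:=b} | 0 pending]
  bind g := b

Answer: d:=(c -> Int) e:=(List Bool -> Int) f:=b g:=b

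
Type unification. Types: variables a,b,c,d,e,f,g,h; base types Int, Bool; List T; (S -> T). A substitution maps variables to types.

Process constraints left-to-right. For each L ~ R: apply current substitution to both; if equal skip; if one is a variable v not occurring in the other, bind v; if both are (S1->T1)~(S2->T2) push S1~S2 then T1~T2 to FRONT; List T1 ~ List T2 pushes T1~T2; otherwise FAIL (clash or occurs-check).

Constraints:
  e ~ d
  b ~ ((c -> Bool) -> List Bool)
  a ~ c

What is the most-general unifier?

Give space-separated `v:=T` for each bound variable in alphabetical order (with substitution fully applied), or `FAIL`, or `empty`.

step 1: unify e ~ d  [subst: {-} | 2 pending]
  bind e := d
step 2: unify b ~ ((c -> Bool) -> List Bool)  [subst: {e:=d} | 1 pending]
  bind b := ((c -> Bool) -> List Bool)
step 3: unify a ~ c  [subst: {e:=d, b:=((c -> Bool) -> List Bool)} | 0 pending]
  bind a := c

Answer: a:=c b:=((c -> Bool) -> List Bool) e:=d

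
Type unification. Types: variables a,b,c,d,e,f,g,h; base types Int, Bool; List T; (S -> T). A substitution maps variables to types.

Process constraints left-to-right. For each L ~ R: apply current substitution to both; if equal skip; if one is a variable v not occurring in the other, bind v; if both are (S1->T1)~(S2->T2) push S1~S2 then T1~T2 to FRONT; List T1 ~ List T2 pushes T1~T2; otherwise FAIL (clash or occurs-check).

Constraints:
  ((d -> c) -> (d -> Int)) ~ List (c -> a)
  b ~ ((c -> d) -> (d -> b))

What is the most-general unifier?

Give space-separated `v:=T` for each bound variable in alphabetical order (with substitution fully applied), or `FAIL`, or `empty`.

step 1: unify ((d -> c) -> (d -> Int)) ~ List (c -> a)  [subst: {-} | 1 pending]
  clash: ((d -> c) -> (d -> Int)) vs List (c -> a)

Answer: FAIL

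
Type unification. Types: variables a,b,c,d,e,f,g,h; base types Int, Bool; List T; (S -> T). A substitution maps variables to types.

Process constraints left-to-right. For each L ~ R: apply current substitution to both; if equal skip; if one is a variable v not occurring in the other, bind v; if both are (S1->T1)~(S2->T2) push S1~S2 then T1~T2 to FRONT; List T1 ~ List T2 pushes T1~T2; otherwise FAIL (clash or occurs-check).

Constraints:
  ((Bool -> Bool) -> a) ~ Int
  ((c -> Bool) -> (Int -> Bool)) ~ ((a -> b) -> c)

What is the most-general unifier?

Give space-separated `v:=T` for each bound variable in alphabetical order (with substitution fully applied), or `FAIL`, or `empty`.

Answer: FAIL

Derivation:
step 1: unify ((Bool -> Bool) -> a) ~ Int  [subst: {-} | 1 pending]
  clash: ((Bool -> Bool) -> a) vs Int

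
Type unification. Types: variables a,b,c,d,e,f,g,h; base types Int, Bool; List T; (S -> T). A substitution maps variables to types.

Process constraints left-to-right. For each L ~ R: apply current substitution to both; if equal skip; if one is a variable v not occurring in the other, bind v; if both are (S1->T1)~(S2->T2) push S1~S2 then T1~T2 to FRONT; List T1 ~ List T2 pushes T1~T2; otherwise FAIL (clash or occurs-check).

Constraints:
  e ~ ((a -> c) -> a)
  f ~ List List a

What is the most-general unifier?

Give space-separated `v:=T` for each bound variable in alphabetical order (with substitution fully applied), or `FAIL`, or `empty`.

Answer: e:=((a -> c) -> a) f:=List List a

Derivation:
step 1: unify e ~ ((a -> c) -> a)  [subst: {-} | 1 pending]
  bind e := ((a -> c) -> a)
step 2: unify f ~ List List a  [subst: {e:=((a -> c) -> a)} | 0 pending]
  bind f := List List a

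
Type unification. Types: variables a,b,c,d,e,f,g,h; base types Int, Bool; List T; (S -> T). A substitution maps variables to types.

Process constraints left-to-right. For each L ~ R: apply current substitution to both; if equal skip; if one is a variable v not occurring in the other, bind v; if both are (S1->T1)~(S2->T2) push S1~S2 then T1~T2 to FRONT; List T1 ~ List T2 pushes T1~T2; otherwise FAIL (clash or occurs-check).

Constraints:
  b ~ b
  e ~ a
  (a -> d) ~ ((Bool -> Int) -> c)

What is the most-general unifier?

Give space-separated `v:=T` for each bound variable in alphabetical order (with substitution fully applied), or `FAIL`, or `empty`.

step 1: unify b ~ b  [subst: {-} | 2 pending]
  -> identical, skip
step 2: unify e ~ a  [subst: {-} | 1 pending]
  bind e := a
step 3: unify (a -> d) ~ ((Bool -> Int) -> c)  [subst: {e:=a} | 0 pending]
  -> decompose arrow: push a~(Bool -> Int), d~c
step 4: unify a ~ (Bool -> Int)  [subst: {e:=a} | 1 pending]
  bind a := (Bool -> Int)
step 5: unify d ~ c  [subst: {e:=a, a:=(Bool -> Int)} | 0 pending]
  bind d := c

Answer: a:=(Bool -> Int) d:=c e:=(Bool -> Int)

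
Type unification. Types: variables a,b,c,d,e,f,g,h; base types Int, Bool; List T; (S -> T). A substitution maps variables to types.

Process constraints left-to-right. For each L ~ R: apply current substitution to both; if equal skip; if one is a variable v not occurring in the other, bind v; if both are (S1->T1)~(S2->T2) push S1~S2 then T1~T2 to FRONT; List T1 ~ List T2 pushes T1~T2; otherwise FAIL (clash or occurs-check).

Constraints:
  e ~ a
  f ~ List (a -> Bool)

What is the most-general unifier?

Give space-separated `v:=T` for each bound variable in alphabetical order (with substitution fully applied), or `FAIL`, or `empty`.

Answer: e:=a f:=List (a -> Bool)

Derivation:
step 1: unify e ~ a  [subst: {-} | 1 pending]
  bind e := a
step 2: unify f ~ List (a -> Bool)  [subst: {e:=a} | 0 pending]
  bind f := List (a -> Bool)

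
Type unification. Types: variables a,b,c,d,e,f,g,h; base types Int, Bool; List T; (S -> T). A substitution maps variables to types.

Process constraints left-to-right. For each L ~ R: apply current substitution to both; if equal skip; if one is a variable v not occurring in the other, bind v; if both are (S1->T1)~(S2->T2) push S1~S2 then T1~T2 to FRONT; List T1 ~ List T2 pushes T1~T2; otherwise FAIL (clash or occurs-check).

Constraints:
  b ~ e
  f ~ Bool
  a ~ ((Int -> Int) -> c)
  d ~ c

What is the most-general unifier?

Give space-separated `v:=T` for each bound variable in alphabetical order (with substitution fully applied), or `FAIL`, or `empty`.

Answer: a:=((Int -> Int) -> c) b:=e d:=c f:=Bool

Derivation:
step 1: unify b ~ e  [subst: {-} | 3 pending]
  bind b := e
step 2: unify f ~ Bool  [subst: {b:=e} | 2 pending]
  bind f := Bool
step 3: unify a ~ ((Int -> Int) -> c)  [subst: {b:=e, f:=Bool} | 1 pending]
  bind a := ((Int -> Int) -> c)
step 4: unify d ~ c  [subst: {b:=e, f:=Bool, a:=((Int -> Int) -> c)} | 0 pending]
  bind d := c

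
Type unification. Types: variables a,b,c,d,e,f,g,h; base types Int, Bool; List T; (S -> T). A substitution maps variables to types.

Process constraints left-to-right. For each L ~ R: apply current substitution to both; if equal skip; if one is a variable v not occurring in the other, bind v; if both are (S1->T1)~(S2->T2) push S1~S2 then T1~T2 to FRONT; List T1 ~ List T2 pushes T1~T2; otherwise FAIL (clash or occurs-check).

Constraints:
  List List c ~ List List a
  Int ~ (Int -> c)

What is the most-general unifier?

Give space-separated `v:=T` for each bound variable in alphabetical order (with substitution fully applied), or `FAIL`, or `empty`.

Answer: FAIL

Derivation:
step 1: unify List List c ~ List List a  [subst: {-} | 1 pending]
  -> decompose List: push List c~List a
step 2: unify List c ~ List a  [subst: {-} | 1 pending]
  -> decompose List: push c~a
step 3: unify c ~ a  [subst: {-} | 1 pending]
  bind c := a
step 4: unify Int ~ (Int -> a)  [subst: {c:=a} | 0 pending]
  clash: Int vs (Int -> a)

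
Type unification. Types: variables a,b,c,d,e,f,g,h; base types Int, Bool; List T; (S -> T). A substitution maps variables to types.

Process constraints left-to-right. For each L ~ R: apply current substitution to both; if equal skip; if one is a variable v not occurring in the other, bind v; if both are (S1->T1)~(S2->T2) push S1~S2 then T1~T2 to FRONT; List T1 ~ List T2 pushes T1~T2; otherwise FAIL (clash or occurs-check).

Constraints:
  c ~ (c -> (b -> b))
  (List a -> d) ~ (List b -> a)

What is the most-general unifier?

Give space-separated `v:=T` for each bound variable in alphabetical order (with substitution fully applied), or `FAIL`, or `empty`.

Answer: FAIL

Derivation:
step 1: unify c ~ (c -> (b -> b))  [subst: {-} | 1 pending]
  occurs-check fail: c in (c -> (b -> b))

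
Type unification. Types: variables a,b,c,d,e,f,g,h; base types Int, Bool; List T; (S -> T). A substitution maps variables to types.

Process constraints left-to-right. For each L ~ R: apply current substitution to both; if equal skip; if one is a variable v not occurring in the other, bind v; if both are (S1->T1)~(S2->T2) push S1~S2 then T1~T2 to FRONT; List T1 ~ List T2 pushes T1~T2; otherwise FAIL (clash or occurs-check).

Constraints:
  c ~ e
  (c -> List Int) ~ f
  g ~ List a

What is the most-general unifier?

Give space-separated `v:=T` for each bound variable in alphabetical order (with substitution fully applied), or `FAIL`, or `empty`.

step 1: unify c ~ e  [subst: {-} | 2 pending]
  bind c := e
step 2: unify (e -> List Int) ~ f  [subst: {c:=e} | 1 pending]
  bind f := (e -> List Int)
step 3: unify g ~ List a  [subst: {c:=e, f:=(e -> List Int)} | 0 pending]
  bind g := List a

Answer: c:=e f:=(e -> List Int) g:=List a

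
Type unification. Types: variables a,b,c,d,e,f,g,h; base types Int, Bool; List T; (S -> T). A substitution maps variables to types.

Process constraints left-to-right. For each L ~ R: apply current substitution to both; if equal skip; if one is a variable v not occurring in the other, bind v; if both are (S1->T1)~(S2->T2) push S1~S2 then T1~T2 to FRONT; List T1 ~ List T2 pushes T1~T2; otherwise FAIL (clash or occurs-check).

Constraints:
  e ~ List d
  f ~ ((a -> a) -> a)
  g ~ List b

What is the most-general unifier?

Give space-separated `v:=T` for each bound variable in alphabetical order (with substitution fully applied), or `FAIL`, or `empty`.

Answer: e:=List d f:=((a -> a) -> a) g:=List b

Derivation:
step 1: unify e ~ List d  [subst: {-} | 2 pending]
  bind e := List d
step 2: unify f ~ ((a -> a) -> a)  [subst: {e:=List d} | 1 pending]
  bind f := ((a -> a) -> a)
step 3: unify g ~ List b  [subst: {e:=List d, f:=((a -> a) -> a)} | 0 pending]
  bind g := List b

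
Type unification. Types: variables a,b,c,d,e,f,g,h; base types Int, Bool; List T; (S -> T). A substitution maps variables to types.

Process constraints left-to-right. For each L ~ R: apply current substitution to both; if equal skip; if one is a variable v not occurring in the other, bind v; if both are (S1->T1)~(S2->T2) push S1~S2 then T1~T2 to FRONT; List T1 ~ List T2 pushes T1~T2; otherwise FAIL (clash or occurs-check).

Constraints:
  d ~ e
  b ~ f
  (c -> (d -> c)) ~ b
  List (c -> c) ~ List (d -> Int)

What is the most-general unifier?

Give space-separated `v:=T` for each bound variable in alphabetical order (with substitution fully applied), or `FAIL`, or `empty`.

Answer: b:=(Int -> (Int -> Int)) c:=Int d:=Int e:=Int f:=(Int -> (Int -> Int))

Derivation:
step 1: unify d ~ e  [subst: {-} | 3 pending]
  bind d := e
step 2: unify b ~ f  [subst: {d:=e} | 2 pending]
  bind b := f
step 3: unify (c -> (e -> c)) ~ f  [subst: {d:=e, b:=f} | 1 pending]
  bind f := (c -> (e -> c))
step 4: unify List (c -> c) ~ List (e -> Int)  [subst: {d:=e, b:=f, f:=(c -> (e -> c))} | 0 pending]
  -> decompose List: push (c -> c)~(e -> Int)
step 5: unify (c -> c) ~ (e -> Int)  [subst: {d:=e, b:=f, f:=(c -> (e -> c))} | 0 pending]
  -> decompose arrow: push c~e, c~Int
step 6: unify c ~ e  [subst: {d:=e, b:=f, f:=(c -> (e -> c))} | 1 pending]
  bind c := e
step 7: unify e ~ Int  [subst: {d:=e, b:=f, f:=(c -> (e -> c)), c:=e} | 0 pending]
  bind e := Int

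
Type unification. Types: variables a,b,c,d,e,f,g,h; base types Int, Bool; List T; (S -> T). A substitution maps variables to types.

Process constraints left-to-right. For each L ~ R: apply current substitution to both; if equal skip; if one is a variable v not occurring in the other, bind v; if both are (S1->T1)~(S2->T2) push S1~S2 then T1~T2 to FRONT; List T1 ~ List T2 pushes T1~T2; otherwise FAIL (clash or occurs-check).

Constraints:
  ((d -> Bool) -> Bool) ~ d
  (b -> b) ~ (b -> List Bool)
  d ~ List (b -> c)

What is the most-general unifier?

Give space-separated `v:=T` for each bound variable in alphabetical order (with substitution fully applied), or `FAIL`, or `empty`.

Answer: FAIL

Derivation:
step 1: unify ((d -> Bool) -> Bool) ~ d  [subst: {-} | 2 pending]
  occurs-check fail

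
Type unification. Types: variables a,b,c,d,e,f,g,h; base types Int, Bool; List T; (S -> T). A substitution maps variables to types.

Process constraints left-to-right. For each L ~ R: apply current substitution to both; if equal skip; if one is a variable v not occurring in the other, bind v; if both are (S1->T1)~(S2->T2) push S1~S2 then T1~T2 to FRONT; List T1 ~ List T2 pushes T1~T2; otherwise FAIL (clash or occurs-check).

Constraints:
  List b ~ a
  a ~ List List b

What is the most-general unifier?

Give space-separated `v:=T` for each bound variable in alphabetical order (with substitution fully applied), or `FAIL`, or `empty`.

Answer: FAIL

Derivation:
step 1: unify List b ~ a  [subst: {-} | 1 pending]
  bind a := List b
step 2: unify List b ~ List List b  [subst: {a:=List b} | 0 pending]
  -> decompose List: push b~List b
step 3: unify b ~ List b  [subst: {a:=List b} | 0 pending]
  occurs-check fail: b in List b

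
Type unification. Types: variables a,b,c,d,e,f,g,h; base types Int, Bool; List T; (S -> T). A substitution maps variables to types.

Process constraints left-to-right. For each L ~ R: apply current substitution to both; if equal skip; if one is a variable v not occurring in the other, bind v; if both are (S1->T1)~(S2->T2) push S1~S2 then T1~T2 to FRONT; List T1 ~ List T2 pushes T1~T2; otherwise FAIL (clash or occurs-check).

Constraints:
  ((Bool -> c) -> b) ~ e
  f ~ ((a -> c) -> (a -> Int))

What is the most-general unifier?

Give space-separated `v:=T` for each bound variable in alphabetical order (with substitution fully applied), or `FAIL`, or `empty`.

step 1: unify ((Bool -> c) -> b) ~ e  [subst: {-} | 1 pending]
  bind e := ((Bool -> c) -> b)
step 2: unify f ~ ((a -> c) -> (a -> Int))  [subst: {e:=((Bool -> c) -> b)} | 0 pending]
  bind f := ((a -> c) -> (a -> Int))

Answer: e:=((Bool -> c) -> b) f:=((a -> c) -> (a -> Int))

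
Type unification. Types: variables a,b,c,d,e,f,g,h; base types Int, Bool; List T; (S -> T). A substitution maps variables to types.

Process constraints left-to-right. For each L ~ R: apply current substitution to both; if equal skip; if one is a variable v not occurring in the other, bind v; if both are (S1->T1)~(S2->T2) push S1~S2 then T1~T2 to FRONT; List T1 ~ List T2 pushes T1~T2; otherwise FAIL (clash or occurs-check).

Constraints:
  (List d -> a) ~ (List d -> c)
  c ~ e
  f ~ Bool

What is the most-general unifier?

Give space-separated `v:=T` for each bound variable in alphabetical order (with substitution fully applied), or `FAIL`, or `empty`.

step 1: unify (List d -> a) ~ (List d -> c)  [subst: {-} | 2 pending]
  -> decompose arrow: push List d~List d, a~c
step 2: unify List d ~ List d  [subst: {-} | 3 pending]
  -> identical, skip
step 3: unify a ~ c  [subst: {-} | 2 pending]
  bind a := c
step 4: unify c ~ e  [subst: {a:=c} | 1 pending]
  bind c := e
step 5: unify f ~ Bool  [subst: {a:=c, c:=e} | 0 pending]
  bind f := Bool

Answer: a:=e c:=e f:=Bool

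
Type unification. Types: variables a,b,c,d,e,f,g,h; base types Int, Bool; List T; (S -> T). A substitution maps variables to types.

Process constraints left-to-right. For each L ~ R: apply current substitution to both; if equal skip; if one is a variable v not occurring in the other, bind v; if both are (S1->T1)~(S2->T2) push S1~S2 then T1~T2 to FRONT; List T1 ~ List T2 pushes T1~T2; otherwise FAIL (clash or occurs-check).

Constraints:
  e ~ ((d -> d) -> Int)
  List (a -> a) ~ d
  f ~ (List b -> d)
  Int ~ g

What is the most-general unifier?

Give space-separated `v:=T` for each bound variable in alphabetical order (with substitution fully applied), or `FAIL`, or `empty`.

Answer: d:=List (a -> a) e:=((List (a -> a) -> List (a -> a)) -> Int) f:=(List b -> List (a -> a)) g:=Int

Derivation:
step 1: unify e ~ ((d -> d) -> Int)  [subst: {-} | 3 pending]
  bind e := ((d -> d) -> Int)
step 2: unify List (a -> a) ~ d  [subst: {e:=((d -> d) -> Int)} | 2 pending]
  bind d := List (a -> a)
step 3: unify f ~ (List b -> List (a -> a))  [subst: {e:=((d -> d) -> Int), d:=List (a -> a)} | 1 pending]
  bind f := (List b -> List (a -> a))
step 4: unify Int ~ g  [subst: {e:=((d -> d) -> Int), d:=List (a -> a), f:=(List b -> List (a -> a))} | 0 pending]
  bind g := Int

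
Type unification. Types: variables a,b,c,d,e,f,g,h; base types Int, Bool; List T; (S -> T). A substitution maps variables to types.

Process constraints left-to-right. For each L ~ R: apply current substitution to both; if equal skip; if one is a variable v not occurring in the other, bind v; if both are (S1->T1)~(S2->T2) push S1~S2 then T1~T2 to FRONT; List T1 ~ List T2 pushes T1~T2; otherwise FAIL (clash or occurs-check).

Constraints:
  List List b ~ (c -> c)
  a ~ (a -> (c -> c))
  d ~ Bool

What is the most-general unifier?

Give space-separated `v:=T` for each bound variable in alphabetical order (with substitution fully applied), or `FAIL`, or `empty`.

Answer: FAIL

Derivation:
step 1: unify List List b ~ (c -> c)  [subst: {-} | 2 pending]
  clash: List List b vs (c -> c)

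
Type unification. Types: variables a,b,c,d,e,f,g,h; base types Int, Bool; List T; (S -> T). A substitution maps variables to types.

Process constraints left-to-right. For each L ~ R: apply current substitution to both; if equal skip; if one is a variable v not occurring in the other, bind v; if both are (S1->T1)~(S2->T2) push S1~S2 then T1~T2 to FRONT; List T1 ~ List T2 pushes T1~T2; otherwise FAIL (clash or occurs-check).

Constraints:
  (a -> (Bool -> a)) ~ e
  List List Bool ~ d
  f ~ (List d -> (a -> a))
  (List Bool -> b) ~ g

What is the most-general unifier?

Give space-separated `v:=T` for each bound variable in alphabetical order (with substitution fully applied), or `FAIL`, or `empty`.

Answer: d:=List List Bool e:=(a -> (Bool -> a)) f:=(List List List Bool -> (a -> a)) g:=(List Bool -> b)

Derivation:
step 1: unify (a -> (Bool -> a)) ~ e  [subst: {-} | 3 pending]
  bind e := (a -> (Bool -> a))
step 2: unify List List Bool ~ d  [subst: {e:=(a -> (Bool -> a))} | 2 pending]
  bind d := List List Bool
step 3: unify f ~ (List List List Bool -> (a -> a))  [subst: {e:=(a -> (Bool -> a)), d:=List List Bool} | 1 pending]
  bind f := (List List List Bool -> (a -> a))
step 4: unify (List Bool -> b) ~ g  [subst: {e:=(a -> (Bool -> a)), d:=List List Bool, f:=(List List List Bool -> (a -> a))} | 0 pending]
  bind g := (List Bool -> b)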